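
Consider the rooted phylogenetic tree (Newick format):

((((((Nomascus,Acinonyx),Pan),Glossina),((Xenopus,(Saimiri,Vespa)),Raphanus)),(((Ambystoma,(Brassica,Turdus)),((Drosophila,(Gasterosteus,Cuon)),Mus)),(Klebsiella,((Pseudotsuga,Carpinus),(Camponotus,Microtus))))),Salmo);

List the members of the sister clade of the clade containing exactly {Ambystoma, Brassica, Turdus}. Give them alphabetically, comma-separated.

Cuon, Drosophila, Gasterosteus, Mus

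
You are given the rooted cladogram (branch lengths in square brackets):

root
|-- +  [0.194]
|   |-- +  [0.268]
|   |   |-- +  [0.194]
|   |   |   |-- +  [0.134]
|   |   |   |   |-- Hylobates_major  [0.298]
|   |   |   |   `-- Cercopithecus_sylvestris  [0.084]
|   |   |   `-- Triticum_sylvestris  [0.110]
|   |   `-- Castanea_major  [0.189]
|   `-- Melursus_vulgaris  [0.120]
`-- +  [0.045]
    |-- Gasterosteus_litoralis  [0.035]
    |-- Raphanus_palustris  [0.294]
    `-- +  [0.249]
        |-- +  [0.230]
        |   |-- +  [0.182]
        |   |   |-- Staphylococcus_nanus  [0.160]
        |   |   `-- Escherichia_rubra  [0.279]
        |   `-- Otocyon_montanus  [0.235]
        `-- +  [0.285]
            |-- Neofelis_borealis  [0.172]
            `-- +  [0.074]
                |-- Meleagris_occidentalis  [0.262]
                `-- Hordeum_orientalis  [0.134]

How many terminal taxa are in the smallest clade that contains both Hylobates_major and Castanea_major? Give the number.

4

The MRCA of Hylobates_major and Castanea_major is the node subtending (((Hylobates_major,Cercopithecus_sylvestris),Triticum_sylvestris),Castanea_major).
That clade contains 4 terminal taxa: Castanea_major, Cercopithecus_sylvestris, Hylobates_major, Triticum_sylvestris.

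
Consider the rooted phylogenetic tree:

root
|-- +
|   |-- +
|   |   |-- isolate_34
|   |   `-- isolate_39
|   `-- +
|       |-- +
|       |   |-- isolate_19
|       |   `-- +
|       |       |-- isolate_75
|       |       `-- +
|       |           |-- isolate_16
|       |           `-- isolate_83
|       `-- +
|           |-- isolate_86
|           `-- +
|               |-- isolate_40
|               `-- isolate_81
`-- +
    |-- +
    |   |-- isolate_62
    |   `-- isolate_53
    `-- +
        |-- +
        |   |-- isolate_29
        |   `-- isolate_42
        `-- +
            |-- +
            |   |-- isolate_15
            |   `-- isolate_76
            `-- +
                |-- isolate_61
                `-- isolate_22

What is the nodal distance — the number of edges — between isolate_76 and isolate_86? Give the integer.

9

The MRCA of isolate_76 and isolate_86 is the root of the tree.
From isolate_76 up to that node: 5 branches. From isolate_86 up to the same node: 4 branches. Total: 5 + 4 = 9.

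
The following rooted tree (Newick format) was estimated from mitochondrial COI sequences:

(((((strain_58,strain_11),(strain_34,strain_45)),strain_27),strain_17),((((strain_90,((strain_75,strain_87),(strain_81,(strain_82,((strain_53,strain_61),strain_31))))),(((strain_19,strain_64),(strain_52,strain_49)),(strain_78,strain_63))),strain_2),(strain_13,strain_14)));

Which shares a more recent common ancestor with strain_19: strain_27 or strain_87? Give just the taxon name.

The MRCA of strain_19 and strain_87 subtends ((strain_90,((strain_75,strain_87),(strain_81,(strain_82,((strain_53,strain_61),strain_31))))),(((strain_19,strain_64),(strain_52,strain_49)),(strain_78,strain_63))) (14 taxa).
The MRCA of strain_19 and strain_27 is the root, subtending the entire tree (23 taxa).
The first is nested inside the second, so strain_19 shares a more recent common ancestor with strain_87.

strain_87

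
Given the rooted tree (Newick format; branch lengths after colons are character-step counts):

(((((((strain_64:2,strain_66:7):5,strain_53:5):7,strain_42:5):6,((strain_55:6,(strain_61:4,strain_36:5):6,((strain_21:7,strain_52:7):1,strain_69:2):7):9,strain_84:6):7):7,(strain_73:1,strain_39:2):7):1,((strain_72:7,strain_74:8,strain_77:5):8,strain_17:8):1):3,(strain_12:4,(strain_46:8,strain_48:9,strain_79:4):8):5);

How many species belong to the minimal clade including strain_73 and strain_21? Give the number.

The MRCA of strain_73 and strain_21 is the node subtending (((((strain_64,strain_66),strain_53),strain_42),((strain_55,(strain_61,strain_36),((strain_21,strain_52),strain_69)),strain_84)),(strain_73,strain_39)).
That clade contains 13 terminal taxa: strain_21, strain_36, strain_39, strain_42, strain_52, strain_53, strain_55, strain_61, strain_64, strain_66, strain_69, strain_73, strain_84.

13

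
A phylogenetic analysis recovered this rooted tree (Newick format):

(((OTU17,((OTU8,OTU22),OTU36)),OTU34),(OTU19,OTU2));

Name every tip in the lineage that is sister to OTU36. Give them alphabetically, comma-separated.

OTU22, OTU8

OTU36 attaches to the tree at the node subtending ((OTU8,OTU22),OTU36).
The other lineage descending from that same node — the sister group — is (OTU8,OTU22); its 2 tips in alphabetical order are the answer.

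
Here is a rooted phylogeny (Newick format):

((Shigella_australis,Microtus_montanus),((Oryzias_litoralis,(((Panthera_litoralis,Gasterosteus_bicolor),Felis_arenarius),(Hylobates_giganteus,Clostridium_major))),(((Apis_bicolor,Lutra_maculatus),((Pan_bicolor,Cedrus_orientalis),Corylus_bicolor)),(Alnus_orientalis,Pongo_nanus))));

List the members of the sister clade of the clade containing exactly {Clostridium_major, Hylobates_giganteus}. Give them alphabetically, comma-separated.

The clade containing exactly {Clostridium_major, Hylobates_giganteus} attaches to the tree at the node subtending (((Panthera_litoralis,Gasterosteus_bicolor),Felis_arenarius),(Hylobates_giganteus,Clostridium_major)).
The other lineage descending from that same node — the sister group — is ((Panthera_litoralis,Gasterosteus_bicolor),Felis_arenarius); its 3 tips in alphabetical order are the answer.

Felis_arenarius, Gasterosteus_bicolor, Panthera_litoralis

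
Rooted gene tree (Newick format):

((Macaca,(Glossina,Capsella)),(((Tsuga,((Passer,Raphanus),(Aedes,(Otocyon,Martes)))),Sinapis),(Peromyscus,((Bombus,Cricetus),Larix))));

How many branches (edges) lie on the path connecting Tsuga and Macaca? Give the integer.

The MRCA of Tsuga and Macaca is the root of the tree.
From Tsuga up to that node: 4 branches. From Macaca up to the same node: 2 branches. Total: 4 + 2 = 6.

6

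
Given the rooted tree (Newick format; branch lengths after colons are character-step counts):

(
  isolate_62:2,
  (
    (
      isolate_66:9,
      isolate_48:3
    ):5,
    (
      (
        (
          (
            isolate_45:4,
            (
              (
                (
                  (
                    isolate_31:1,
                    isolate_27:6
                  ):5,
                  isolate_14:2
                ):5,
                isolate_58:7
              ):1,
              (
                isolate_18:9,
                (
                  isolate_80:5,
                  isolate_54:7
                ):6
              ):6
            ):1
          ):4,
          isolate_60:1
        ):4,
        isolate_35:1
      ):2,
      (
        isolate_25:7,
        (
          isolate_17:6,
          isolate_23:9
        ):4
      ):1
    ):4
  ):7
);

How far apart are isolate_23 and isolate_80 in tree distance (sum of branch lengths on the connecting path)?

The path runs isolate_23 → … → MRCA → … → isolate_80; the MRCA is the node subtending ((((isolate_45,((((isolate_31,isolate_27),isolate_14),isolate_58),(isolate_18,(isolate_80,isolate_54)))),isolate_60),isolate_35),(isolate_25,(isolate_17,isolate_23))).
Branch lengths along that path: 9 + 4 + 1 + 2 + 4 + 4 + 1 + 6 + 6 + 5 = 42.

42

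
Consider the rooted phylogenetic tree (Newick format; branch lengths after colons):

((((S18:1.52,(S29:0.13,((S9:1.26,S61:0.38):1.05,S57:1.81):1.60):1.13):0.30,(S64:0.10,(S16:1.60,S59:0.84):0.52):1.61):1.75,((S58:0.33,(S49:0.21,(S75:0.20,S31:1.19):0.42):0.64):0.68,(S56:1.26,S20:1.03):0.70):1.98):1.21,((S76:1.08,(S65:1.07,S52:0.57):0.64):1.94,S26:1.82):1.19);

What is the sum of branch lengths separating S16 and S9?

The path runs S16 → … → MRCA → … → S9; the MRCA is the node subtending ((S18,(S29,((S9,S61),S57))),(S64,(S16,S59))).
Branch lengths along that path: 1.60 + 0.52 + 1.61 + 0.30 + 1.13 + 1.60 + 1.05 + 1.26 = 9.07.

9.07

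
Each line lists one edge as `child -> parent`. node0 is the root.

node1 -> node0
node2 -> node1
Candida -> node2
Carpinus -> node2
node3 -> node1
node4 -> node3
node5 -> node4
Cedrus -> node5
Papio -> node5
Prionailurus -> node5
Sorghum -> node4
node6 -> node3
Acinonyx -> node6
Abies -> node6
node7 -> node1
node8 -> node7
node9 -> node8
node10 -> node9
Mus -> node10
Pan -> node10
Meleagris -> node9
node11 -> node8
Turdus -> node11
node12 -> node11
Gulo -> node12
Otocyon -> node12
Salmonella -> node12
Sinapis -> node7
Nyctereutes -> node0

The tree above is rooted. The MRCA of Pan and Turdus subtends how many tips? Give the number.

7

The MRCA of Pan and Turdus is the node subtending (((Mus,Pan),Meleagris),(Turdus,(Gulo,Otocyon,Salmonella))).
That clade contains 7 terminal taxa: Gulo, Meleagris, Mus, Otocyon, Pan, Salmonella, Turdus.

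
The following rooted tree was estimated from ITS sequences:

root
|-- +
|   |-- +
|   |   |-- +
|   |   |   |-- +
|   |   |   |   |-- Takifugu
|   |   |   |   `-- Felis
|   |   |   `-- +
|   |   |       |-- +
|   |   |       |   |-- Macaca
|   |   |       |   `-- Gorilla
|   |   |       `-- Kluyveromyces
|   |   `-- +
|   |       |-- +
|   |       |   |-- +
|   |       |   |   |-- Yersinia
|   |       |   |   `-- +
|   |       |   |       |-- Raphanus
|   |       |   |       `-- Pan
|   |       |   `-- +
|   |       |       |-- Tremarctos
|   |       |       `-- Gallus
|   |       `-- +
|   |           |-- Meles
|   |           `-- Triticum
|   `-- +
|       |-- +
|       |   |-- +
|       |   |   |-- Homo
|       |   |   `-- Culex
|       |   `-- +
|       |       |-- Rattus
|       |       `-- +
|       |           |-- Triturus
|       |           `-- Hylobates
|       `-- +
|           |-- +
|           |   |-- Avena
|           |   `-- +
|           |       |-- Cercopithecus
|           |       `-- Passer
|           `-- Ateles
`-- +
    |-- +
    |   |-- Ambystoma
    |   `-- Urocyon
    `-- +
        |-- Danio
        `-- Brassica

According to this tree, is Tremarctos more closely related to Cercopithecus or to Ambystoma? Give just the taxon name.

The MRCA of Tremarctos and Cercopithecus subtends ((((Takifugu,Felis),((Macaca,Gorilla),Kluyveromyces)),(((Yersinia,(Raphanus,Pan)),(Tremarctos,Gallus)),(Meles,Triticum))),(((Homo,Culex),(Rattus,(Triturus,Hylobates))),((Avena,(Cercopithecus,Passer)),Ateles))) (21 taxa).
The MRCA of Tremarctos and Ambystoma is the root, subtending the entire tree (25 taxa).
The first is nested inside the second, so Tremarctos shares a more recent common ancestor with Cercopithecus.

Cercopithecus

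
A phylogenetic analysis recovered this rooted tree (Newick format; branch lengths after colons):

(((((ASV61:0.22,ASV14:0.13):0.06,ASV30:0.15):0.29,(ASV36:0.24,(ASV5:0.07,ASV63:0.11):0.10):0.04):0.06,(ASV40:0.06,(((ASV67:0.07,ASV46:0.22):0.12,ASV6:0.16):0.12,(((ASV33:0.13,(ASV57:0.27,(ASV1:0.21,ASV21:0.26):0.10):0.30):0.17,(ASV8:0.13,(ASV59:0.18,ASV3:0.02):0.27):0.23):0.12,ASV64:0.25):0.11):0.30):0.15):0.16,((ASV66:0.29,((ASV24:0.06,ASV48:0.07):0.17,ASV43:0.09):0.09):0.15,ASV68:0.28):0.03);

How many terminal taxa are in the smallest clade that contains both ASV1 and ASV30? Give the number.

The MRCA of ASV1 and ASV30 is the node subtending ((((ASV61,ASV14),ASV30),(ASV36,(ASV5,ASV63))),(ASV40,(((ASV67,ASV46),ASV6),(((ASV33,(ASV57,(ASV1,ASV21))),(ASV8,(ASV59,ASV3))),ASV64)))).
That clade contains 18 terminal taxa: ASV1, ASV14, ASV21, ASV3, ASV30, ASV33, ASV36, ASV40, ASV46, ASV5, ASV57, ASV59, ASV6, ASV61, ASV63, ASV64, ASV67, ASV8.

18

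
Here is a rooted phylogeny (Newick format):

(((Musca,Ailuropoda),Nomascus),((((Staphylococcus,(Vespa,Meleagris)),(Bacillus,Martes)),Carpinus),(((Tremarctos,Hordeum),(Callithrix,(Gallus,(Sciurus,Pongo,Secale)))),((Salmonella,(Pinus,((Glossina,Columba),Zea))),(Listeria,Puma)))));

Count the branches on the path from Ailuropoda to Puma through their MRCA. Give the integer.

The MRCA of Ailuropoda and Puma is the root of the tree.
From Ailuropoda up to that node: 3 branches. From Puma up to the same node: 5 branches. Total: 3 + 5 = 8.

8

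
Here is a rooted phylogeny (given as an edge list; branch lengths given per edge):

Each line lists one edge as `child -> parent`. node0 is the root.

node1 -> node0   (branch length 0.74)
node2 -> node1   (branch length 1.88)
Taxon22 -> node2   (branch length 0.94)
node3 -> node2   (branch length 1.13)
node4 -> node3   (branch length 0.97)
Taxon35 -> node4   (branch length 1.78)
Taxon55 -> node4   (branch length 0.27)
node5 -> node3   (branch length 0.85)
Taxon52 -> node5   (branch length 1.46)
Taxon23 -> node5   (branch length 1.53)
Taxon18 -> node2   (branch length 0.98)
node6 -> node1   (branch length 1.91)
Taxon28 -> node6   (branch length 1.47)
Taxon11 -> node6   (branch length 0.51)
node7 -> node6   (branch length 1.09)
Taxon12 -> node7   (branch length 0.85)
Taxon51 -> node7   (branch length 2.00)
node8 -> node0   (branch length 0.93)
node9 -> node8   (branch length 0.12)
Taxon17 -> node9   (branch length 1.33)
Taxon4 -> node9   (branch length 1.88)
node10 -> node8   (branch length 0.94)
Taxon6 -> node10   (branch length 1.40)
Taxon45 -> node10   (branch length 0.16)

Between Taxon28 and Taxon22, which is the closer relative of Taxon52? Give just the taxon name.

Taxon22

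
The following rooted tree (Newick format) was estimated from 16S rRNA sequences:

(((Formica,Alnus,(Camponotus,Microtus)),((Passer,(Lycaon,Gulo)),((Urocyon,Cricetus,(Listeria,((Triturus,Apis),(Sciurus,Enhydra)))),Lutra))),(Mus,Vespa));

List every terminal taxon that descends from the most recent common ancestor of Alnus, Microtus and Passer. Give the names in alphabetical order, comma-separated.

Tracing Alnus: it sits inside (Formica,Alnus,(Camponotus,Microtus)).
Tracing Microtus: it sits inside (Camponotus,Microtus).
Tracing Passer: it sits inside (Passer,(Lycaon,Gulo)).
The smallest clade enclosing all 3 is ((Formica,Alnus,(Camponotus,Microtus)),((Passer,(Lycaon,Gulo)),((Urocyon,Cricetus,(Listeria,((Triturus,Apis),(Sciurus,Enhydra)))),Lutra))); the answer is its 15 terminal taxa in alphabetical order.

Alnus, Apis, Camponotus, Cricetus, Enhydra, Formica, Gulo, Listeria, Lutra, Lycaon, Microtus, Passer, Sciurus, Triturus, Urocyon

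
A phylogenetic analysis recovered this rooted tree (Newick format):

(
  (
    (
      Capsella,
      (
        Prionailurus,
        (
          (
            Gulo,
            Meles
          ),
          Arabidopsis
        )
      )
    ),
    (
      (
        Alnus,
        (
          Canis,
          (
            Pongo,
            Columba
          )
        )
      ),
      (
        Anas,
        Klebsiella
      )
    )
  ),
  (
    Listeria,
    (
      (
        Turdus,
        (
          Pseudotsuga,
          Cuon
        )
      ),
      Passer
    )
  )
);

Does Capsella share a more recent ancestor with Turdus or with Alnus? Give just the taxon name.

Alnus

The MRCA of Capsella and Alnus subtends ((Capsella,(Prionailurus,((Gulo,Meles),Arabidopsis))),((Alnus,(Canis,(Pongo,Columba))),(Anas,Klebsiella))) (11 taxa).
The MRCA of Capsella and Turdus is the root, subtending the entire tree (16 taxa).
The first is nested inside the second, so Capsella shares a more recent common ancestor with Alnus.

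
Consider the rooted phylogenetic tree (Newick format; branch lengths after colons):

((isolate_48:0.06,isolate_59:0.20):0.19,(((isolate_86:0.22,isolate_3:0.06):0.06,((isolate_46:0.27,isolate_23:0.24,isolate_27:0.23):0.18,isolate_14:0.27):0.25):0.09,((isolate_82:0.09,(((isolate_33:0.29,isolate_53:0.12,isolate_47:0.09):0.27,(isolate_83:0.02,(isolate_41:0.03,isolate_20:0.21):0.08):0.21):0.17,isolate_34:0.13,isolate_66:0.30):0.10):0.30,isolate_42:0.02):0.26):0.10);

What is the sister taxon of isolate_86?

isolate_86 attaches to the tree at the node subtending (isolate_86,isolate_3).
The other lineage descending from that same node — the sister group — is the single tip isolate_3.

isolate_3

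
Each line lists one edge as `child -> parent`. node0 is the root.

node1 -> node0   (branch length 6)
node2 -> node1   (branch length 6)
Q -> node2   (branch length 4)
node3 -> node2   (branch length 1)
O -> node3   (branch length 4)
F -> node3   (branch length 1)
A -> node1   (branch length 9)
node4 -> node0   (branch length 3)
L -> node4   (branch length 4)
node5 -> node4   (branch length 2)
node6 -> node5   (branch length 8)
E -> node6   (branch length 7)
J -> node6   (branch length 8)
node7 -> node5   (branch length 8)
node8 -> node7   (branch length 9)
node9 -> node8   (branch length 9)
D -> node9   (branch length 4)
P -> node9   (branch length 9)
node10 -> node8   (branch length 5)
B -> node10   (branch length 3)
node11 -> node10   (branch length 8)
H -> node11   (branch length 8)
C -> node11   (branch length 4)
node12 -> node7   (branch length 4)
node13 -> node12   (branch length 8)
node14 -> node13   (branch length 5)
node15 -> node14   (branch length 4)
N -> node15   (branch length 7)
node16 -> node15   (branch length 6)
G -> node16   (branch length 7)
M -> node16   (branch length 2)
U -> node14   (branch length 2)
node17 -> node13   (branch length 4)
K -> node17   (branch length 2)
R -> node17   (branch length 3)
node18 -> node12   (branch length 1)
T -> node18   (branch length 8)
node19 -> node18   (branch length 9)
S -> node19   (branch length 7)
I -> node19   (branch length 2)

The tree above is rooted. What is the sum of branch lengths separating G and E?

57

The path runs G → … → MRCA → … → E; the MRCA is the node subtending ((E,J),(((D,P),(B,(H,C))),((((N,(G,M)),U),(K,R)),(T,(S,I))))).
Branch lengths along that path: 7 + 6 + 4 + 5 + 8 + 4 + 8 + 8 + 7 = 57.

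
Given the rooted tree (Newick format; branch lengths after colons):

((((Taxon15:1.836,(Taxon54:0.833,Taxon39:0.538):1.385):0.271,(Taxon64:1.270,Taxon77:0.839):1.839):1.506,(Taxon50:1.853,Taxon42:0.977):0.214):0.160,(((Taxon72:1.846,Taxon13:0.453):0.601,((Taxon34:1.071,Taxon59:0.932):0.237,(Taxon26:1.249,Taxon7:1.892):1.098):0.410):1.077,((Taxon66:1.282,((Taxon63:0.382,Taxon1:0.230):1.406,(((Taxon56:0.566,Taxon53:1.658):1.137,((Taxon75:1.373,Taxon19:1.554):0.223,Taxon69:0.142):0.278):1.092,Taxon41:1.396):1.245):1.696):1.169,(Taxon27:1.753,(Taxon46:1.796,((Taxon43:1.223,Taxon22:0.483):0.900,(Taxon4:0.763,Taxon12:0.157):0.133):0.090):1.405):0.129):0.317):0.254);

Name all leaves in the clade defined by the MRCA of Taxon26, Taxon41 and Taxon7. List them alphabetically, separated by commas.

Tracing Taxon26: it sits inside (Taxon26,Taxon7).
Tracing Taxon41: it sits inside (((Taxon56,Taxon53),((Taxon75,Taxon19),Taxon69)),Taxon41).
Tracing Taxon7: it sits inside (Taxon26,Taxon7).
The smallest clade enclosing all 3 is (((Taxon72,Taxon13),((Taxon34,Taxon59),(Taxon26,Taxon7))),((Taxon66,((Taxon63,Taxon1),(((Taxon56,Taxon53),((Taxon75,Taxon19),Taxon69)),Taxon41))),(Taxon27,(Taxon46,((Taxon43,Taxon22),(Taxon4,Taxon12)))))); the answer is its 21 terminal taxa in alphabetical order.

Taxon1, Taxon12, Taxon13, Taxon19, Taxon22, Taxon26, Taxon27, Taxon34, Taxon4, Taxon41, Taxon43, Taxon46, Taxon53, Taxon56, Taxon59, Taxon63, Taxon66, Taxon69, Taxon7, Taxon72, Taxon75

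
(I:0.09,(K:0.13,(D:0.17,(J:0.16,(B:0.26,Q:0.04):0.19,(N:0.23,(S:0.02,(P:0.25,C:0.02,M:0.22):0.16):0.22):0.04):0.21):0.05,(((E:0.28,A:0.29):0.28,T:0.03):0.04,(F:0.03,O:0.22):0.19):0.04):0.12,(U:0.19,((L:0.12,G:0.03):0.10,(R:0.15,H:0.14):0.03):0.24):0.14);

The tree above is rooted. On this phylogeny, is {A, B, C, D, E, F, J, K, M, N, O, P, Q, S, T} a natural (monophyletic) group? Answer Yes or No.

The most recent common ancestor of these taxa subtends (K,(D,(J,(B,Q),(N,(S,(P,C,M))))),(((E,A),T),(F,O))).
That clade has exactly 15 tips — every listed taxon and nothing else — so the group is monophyletic.

Yes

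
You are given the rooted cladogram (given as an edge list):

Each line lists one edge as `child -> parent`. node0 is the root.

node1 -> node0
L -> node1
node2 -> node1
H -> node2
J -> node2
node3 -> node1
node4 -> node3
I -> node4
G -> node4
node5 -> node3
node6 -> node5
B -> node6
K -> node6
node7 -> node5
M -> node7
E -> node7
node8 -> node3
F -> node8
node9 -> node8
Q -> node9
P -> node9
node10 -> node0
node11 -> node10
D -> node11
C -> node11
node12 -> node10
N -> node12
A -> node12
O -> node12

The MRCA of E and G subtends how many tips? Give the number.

The MRCA of E and G is the node subtending ((I,G),((B,K),(M,E)),(F,(Q,P))).
That clade contains 9 terminal taxa: B, E, F, G, I, K, M, P, Q.

9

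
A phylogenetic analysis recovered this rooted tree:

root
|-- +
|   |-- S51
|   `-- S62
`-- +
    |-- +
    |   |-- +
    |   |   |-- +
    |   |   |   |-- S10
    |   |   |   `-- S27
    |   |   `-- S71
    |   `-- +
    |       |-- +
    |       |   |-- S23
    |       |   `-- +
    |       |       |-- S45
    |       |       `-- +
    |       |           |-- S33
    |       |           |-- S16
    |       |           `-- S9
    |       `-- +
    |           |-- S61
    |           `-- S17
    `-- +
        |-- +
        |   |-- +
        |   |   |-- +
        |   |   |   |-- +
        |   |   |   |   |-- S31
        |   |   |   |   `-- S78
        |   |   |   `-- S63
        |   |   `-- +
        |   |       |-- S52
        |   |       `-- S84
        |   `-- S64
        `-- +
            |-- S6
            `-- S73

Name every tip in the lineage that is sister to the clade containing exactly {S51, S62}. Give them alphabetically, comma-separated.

The clade containing exactly {S51, S62} attaches directly to the root of the tree.
The other lineage descending from that same node — the sister group — is ((((S10,S27),S71),((S23,(S45,(S33,S16,S9))),(S61,S17))),(((((S31,S78),S63),(S52,S84)),S64),(S6,S73))); its 18 tips in alphabetical order are the answer.

S10, S16, S17, S23, S27, S31, S33, S45, S52, S6, S61, S63, S64, S71, S73, S78, S84, S9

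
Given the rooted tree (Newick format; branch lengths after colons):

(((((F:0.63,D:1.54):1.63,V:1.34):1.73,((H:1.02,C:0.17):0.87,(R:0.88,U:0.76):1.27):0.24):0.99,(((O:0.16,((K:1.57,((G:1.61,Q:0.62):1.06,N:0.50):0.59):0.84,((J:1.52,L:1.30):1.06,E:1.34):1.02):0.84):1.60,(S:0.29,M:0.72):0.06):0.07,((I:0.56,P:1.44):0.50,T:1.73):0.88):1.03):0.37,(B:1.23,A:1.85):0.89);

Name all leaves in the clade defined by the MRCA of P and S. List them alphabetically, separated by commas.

E, G, I, J, K, L, M, N, O, P, Q, S, T

Tracing P: it sits inside (I,P).
Tracing S: it sits inside (S,M).
The smallest clade enclosing both is (((O,((K,((G,Q),N)),((J,L),E))),(S,M)),((I,P),T)); the answer is its 13 terminal taxa in alphabetical order.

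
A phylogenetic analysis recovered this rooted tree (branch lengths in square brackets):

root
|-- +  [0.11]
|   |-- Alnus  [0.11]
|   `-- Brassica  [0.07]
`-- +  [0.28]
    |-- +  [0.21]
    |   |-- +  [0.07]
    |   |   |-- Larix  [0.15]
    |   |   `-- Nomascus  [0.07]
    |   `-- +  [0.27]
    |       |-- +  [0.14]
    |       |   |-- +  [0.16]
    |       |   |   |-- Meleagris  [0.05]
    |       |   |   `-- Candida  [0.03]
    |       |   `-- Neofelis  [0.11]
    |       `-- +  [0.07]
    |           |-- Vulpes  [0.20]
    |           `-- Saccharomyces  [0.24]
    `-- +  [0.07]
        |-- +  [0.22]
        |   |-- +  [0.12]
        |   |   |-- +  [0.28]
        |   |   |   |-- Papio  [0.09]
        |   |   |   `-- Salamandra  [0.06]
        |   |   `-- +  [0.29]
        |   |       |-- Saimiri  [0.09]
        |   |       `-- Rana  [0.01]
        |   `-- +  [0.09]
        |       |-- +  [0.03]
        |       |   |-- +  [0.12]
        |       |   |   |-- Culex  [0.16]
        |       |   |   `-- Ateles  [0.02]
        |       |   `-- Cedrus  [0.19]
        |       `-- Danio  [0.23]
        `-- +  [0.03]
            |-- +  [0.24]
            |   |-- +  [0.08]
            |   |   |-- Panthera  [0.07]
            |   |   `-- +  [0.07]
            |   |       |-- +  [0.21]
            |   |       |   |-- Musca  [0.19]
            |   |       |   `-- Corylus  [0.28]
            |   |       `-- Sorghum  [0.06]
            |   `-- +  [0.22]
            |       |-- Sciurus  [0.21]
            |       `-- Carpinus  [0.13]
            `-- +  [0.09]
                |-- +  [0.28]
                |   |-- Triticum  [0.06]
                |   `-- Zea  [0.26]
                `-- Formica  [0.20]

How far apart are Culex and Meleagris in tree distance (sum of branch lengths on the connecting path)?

1.52

The path runs Culex → … → MRCA → … → Meleagris; the MRCA is the node subtending (((Larix,Nomascus),(((Meleagris,Candida),Neofelis),(Vulpes,Saccharomyces))),((((Papio,Salamandra),(Saimiri,Rana)),(((Culex,Ateles),Cedrus),Danio)),(((Panthera,((Musca,Corylus),Sorghum)),(Sciurus,Carpinus)),((Triticum,Zea),Formica)))).
Branch lengths along that path: 0.16 + 0.12 + 0.03 + 0.09 + 0.22 + 0.07 + 0.21 + 0.27 + 0.14 + 0.16 + 0.05 = 1.52.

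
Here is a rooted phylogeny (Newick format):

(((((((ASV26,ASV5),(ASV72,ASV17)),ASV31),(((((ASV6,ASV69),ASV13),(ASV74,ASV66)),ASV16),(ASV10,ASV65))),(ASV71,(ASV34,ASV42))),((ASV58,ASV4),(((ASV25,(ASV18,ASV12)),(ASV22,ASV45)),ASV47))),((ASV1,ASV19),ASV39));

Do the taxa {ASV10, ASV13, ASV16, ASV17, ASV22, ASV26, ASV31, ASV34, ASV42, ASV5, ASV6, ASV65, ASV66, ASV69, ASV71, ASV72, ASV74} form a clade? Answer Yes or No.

No

The MRCA of the listed taxa subtends ((((((ASV26,ASV5),(ASV72,ASV17)),ASV31),(((((ASV6,ASV69),ASV13),(ASV74,ASV66)),ASV16),(ASV10,ASV65))),(ASV71,(ASV34,ASV42))),((ASV58,ASV4),(((ASV25,(ASV18,ASV12)),(ASV22,ASV45)),ASV47))).
That clade also contains ASV12, ASV18, ASV25, ASV4, ASV45, ASV47, ASV58, which are not in the proposed group, so the group is not monophyletic.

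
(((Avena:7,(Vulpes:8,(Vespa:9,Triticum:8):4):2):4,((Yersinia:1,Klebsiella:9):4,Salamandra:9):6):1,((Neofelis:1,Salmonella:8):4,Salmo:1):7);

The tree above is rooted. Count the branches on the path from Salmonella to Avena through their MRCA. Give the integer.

6

The MRCA of Salmonella and Avena is the root of the tree.
From Salmonella up to that node: 3 branches. From Avena up to the same node: 3 branches. Total: 3 + 3 = 6.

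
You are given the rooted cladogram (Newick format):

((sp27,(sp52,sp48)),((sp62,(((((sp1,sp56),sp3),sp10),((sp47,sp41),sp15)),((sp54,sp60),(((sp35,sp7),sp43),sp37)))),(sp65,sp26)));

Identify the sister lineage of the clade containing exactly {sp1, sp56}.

sp3

The clade containing exactly {sp1, sp56} attaches to the tree at the node subtending ((sp1,sp56),sp3).
The other lineage descending from that same node — the sister group — is the single tip sp3.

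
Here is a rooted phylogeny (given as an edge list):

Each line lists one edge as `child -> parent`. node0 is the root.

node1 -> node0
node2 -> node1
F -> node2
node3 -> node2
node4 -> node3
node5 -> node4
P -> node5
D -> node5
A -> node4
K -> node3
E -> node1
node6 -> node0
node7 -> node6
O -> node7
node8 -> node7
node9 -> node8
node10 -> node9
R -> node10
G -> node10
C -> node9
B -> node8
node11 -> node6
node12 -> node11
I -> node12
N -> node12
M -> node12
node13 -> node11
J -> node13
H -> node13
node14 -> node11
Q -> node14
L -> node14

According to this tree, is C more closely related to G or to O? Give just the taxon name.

G

The MRCA of C and G subtends ((R,G),C) (3 taxa).
The MRCA of C and O subtends (O,(((R,G),C),B)) (5 taxa).
The first is nested inside the second, so C shares a more recent common ancestor with G.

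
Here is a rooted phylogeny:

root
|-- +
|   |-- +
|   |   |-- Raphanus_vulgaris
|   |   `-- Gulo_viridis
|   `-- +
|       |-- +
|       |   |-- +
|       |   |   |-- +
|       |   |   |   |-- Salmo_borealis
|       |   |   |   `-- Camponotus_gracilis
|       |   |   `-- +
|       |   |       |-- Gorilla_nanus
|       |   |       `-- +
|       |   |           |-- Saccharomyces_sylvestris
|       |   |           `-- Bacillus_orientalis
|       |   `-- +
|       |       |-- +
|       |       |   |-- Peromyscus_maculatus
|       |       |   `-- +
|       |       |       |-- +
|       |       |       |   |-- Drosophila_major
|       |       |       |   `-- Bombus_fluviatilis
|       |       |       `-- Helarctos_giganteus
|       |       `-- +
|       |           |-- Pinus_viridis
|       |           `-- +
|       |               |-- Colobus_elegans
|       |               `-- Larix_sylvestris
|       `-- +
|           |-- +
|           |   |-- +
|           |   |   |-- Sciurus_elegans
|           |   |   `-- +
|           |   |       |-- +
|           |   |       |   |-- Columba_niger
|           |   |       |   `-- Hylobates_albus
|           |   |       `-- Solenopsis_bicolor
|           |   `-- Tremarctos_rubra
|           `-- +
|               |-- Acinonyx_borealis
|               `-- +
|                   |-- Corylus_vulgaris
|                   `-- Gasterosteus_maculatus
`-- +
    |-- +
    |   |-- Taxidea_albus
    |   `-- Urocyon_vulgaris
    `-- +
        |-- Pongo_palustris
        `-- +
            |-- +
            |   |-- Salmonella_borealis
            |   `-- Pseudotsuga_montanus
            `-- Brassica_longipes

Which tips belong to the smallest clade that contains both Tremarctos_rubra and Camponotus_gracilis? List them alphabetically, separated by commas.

Acinonyx_borealis, Bacillus_orientalis, Bombus_fluviatilis, Camponotus_gracilis, Colobus_elegans, Columba_niger, Corylus_vulgaris, Drosophila_major, Gasterosteus_maculatus, Gorilla_nanus, Helarctos_giganteus, Hylobates_albus, Larix_sylvestris, Peromyscus_maculatus, Pinus_viridis, Saccharomyces_sylvestris, Salmo_borealis, Sciurus_elegans, Solenopsis_bicolor, Tremarctos_rubra

Tracing Tremarctos_rubra: it sits inside ((Sciurus_elegans,((Columba_niger,Hylobates_albus),Solenopsis_bicolor)),Tremarctos_rubra).
Tracing Camponotus_gracilis: it sits inside (Salmo_borealis,Camponotus_gracilis).
The smallest clade enclosing both is ((((Salmo_borealis,Camponotus_gracilis),(Gorilla_nanus,(Saccharomyces_sylvestris,Bacillus_orientalis))),((Peromyscus_maculatus,((Drosophila_major,Bombus_fluviatilis),Helarctos_giganteus)),(Pinus_viridis,(Colobus_elegans,Larix_sylvestris)))),(((Sciurus_elegans,((Columba_niger,Hylobates_albus),Solenopsis_bicolor)),Tremarctos_rubra),(Acinonyx_borealis,(Corylus_vulgaris,Gasterosteus_maculatus)))); the answer is its 20 terminal taxa in alphabetical order.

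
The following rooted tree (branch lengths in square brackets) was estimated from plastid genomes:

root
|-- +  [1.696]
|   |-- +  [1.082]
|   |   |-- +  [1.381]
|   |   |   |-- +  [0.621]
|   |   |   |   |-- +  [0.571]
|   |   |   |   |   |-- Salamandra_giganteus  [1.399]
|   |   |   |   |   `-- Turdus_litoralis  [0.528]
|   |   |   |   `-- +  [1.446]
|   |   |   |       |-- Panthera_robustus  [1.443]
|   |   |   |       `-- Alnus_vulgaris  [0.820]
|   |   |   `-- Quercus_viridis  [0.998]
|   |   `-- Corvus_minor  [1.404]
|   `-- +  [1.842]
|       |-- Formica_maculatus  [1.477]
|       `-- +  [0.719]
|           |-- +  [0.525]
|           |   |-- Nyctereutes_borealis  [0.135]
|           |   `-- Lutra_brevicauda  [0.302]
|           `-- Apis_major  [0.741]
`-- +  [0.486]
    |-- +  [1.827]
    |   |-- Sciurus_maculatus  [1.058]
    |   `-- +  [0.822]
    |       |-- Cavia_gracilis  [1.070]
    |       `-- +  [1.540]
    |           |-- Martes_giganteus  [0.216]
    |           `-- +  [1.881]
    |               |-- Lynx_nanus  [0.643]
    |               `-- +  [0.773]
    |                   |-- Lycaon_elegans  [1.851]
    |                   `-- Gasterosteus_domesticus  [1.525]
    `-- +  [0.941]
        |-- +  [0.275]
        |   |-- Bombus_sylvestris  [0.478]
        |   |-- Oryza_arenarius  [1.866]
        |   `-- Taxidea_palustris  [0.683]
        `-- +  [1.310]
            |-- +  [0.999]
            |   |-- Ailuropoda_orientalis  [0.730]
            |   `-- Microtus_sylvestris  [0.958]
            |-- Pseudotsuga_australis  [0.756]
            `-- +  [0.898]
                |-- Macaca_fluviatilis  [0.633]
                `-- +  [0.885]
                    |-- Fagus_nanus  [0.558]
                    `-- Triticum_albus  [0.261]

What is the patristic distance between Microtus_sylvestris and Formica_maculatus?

9.709

The path runs Microtus_sylvestris → … → MRCA → … → Formica_maculatus; the MRCA is the root of the tree.
Branch lengths along that path: 0.958 + 0.999 + 1.310 + 0.941 + 0.486 + 1.696 + 1.842 + 1.477 = 9.709.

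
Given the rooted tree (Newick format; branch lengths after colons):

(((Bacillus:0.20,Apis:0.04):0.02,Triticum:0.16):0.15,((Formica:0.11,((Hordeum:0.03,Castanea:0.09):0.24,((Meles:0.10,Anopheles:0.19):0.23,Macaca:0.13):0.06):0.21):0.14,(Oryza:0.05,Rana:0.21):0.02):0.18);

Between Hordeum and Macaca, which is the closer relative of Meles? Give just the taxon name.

The MRCA of Meles and Macaca subtends ((Meles,Anopheles),Macaca) (3 taxa).
The MRCA of Meles and Hordeum subtends ((Hordeum,Castanea),((Meles,Anopheles),Macaca)) (5 taxa).
The first is nested inside the second, so Meles shares a more recent common ancestor with Macaca.

Macaca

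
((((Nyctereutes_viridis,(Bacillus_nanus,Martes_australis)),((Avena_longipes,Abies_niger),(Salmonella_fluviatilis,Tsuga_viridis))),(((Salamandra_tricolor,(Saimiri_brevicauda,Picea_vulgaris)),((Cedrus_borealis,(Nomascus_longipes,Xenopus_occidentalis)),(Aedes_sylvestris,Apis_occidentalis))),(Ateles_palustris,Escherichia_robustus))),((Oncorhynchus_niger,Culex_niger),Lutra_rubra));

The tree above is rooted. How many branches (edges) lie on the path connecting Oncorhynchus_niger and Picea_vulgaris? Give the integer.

The MRCA of Oncorhynchus_niger and Picea_vulgaris is the root of the tree.
From Oncorhynchus_niger up to that node: 3 branches. From Picea_vulgaris up to the same node: 6 branches. Total: 3 + 6 = 9.

9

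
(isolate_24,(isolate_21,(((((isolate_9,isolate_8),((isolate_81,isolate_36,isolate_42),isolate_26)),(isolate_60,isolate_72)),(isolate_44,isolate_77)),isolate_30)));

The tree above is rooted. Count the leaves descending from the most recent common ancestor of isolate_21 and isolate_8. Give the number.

12

The MRCA of isolate_21 and isolate_8 is the node subtending (isolate_21,(((((isolate_9,isolate_8),((isolate_81,isolate_36,isolate_42),isolate_26)),(isolate_60,isolate_72)),(isolate_44,isolate_77)),isolate_30)).
That clade contains 12 terminal taxa: isolate_21, isolate_26, isolate_30, isolate_36, isolate_42, isolate_44, isolate_60, isolate_72, isolate_77, isolate_8, isolate_81, isolate_9.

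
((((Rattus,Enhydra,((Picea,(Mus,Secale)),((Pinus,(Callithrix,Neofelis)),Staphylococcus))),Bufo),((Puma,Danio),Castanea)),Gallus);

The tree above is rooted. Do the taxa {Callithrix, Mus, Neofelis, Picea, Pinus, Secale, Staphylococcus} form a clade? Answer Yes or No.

The most recent common ancestor of these taxa subtends ((Picea,(Mus,Secale)),((Pinus,(Callithrix,Neofelis)),Staphylococcus)).
That clade has exactly 7 tips — every listed taxon and nothing else — so the group is monophyletic.

Yes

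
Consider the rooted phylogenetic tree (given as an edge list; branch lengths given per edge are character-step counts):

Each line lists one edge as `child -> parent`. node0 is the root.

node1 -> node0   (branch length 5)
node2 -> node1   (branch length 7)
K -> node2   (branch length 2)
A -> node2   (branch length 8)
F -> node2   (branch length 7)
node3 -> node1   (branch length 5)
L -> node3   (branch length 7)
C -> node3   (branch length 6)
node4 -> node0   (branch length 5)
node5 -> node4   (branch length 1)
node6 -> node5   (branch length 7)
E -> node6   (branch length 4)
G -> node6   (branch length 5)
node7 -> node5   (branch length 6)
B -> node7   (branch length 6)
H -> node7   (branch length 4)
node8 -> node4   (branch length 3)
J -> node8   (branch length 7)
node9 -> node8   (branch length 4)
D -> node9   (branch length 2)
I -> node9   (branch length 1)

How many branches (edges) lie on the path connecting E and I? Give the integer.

6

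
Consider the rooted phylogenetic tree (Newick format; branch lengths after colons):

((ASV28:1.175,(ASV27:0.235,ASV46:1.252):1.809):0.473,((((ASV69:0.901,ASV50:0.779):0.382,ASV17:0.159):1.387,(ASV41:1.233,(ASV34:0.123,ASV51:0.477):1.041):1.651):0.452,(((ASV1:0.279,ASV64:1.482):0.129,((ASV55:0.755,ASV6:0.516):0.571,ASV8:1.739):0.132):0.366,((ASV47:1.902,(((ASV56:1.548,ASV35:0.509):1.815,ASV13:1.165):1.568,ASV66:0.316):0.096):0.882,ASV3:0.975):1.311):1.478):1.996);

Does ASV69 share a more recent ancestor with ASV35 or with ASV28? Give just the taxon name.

ASV35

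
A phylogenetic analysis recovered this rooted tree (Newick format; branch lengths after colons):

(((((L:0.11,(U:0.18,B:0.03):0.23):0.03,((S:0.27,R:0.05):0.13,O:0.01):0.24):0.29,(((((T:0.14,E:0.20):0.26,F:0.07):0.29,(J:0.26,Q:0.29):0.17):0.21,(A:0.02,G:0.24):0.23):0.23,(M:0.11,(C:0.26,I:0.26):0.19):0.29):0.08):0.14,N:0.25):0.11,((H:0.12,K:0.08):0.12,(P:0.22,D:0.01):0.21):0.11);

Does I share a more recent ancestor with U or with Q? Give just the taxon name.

Q

The MRCA of I and Q subtends (((((T,E),F),(J,Q)),(A,G)),(M,(C,I))) (10 taxa).
The MRCA of I and U subtends (((L,(U,B)),((S,R),O)),(((((T,E),F),(J,Q)),(A,G)),(M,(C,I)))) (16 taxa).
The first is nested inside the second, so I shares a more recent common ancestor with Q.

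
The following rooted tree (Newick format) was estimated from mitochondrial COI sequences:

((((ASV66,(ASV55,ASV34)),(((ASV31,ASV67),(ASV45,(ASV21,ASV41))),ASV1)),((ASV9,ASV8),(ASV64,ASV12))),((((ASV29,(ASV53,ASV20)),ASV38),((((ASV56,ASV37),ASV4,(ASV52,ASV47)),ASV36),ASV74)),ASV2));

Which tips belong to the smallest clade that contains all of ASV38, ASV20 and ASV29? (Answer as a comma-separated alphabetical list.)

ASV20, ASV29, ASV38, ASV53

Tracing ASV38: it sits inside ((ASV29,(ASV53,ASV20)),ASV38).
Tracing ASV20: it sits inside (ASV53,ASV20).
Tracing ASV29: it sits inside (ASV29,(ASV53,ASV20)).
The smallest clade enclosing all 3 is ((ASV29,(ASV53,ASV20)),ASV38); the answer is its 4 terminal taxa in alphabetical order.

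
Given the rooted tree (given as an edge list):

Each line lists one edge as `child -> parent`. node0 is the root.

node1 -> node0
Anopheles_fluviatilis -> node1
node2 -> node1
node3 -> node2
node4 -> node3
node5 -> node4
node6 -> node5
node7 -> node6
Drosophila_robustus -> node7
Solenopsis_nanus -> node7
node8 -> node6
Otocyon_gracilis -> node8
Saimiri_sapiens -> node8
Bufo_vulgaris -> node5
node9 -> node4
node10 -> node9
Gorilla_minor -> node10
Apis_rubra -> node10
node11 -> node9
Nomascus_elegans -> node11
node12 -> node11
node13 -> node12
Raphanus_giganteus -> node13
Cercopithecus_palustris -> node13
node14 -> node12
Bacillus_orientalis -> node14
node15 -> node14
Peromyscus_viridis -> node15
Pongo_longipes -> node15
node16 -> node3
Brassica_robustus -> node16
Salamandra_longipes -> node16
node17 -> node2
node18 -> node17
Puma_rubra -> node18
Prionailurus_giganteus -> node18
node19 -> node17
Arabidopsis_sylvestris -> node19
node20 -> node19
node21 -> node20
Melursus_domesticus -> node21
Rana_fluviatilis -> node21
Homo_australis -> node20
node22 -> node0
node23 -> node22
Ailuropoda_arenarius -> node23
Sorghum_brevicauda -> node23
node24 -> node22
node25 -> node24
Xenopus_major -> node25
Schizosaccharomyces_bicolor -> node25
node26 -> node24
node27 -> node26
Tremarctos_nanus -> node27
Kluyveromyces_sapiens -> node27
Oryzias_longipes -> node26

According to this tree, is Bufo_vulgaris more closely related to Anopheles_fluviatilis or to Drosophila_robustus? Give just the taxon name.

Drosophila_robustus

The MRCA of Bufo_vulgaris and Drosophila_robustus subtends (((Drosophila_robustus,Solenopsis_nanus),(Otocyon_gracilis,Saimiri_sapiens)),Bufo_vulgaris) (5 taxa).
The MRCA of Bufo_vulgaris and Anopheles_fluviatilis subtends (Anopheles_fluviatilis,((((((Drosophila_robustus,Solenopsis_nanus),(Otocyon_gracilis,Saimiri_sapiens)),Bufo_vulgaris),((Gorilla_minor,Apis_rubra),(Nomascus_elegans,((Raphanus_giganteus,Cercopithecus_palustris),(Bacillus_orientalis,(Peromyscus_viridis,Pongo_longipes)))))),(Brassica_robustus,Salamandra_longipes)),((Puma_rubra,Prionailurus_giganteus),(Arabidopsis_sylvestris,((Melursus_domesticus,Rana_fluviatilis),Homo_australis))))) (22 taxa).
The first is nested inside the second, so Bufo_vulgaris shares a more recent common ancestor with Drosophila_robustus.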